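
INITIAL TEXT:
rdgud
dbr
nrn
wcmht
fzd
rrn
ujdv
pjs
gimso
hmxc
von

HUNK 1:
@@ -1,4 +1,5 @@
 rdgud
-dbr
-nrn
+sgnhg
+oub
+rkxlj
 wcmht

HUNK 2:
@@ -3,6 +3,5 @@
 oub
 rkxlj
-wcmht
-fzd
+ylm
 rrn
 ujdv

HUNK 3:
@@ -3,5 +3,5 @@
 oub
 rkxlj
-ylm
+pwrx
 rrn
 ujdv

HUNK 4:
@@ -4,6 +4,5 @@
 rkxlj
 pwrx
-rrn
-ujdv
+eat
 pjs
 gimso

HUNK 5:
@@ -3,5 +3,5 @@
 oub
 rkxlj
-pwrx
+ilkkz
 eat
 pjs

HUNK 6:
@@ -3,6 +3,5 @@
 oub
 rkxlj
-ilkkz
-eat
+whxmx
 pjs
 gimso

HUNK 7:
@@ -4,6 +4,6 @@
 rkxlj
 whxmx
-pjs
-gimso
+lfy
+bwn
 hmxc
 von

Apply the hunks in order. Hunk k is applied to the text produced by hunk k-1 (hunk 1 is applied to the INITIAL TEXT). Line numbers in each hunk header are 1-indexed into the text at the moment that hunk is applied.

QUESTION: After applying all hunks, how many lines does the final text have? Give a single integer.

Answer: 9

Derivation:
Hunk 1: at line 1 remove [dbr,nrn] add [sgnhg,oub,rkxlj] -> 12 lines: rdgud sgnhg oub rkxlj wcmht fzd rrn ujdv pjs gimso hmxc von
Hunk 2: at line 3 remove [wcmht,fzd] add [ylm] -> 11 lines: rdgud sgnhg oub rkxlj ylm rrn ujdv pjs gimso hmxc von
Hunk 3: at line 3 remove [ylm] add [pwrx] -> 11 lines: rdgud sgnhg oub rkxlj pwrx rrn ujdv pjs gimso hmxc von
Hunk 4: at line 4 remove [rrn,ujdv] add [eat] -> 10 lines: rdgud sgnhg oub rkxlj pwrx eat pjs gimso hmxc von
Hunk 5: at line 3 remove [pwrx] add [ilkkz] -> 10 lines: rdgud sgnhg oub rkxlj ilkkz eat pjs gimso hmxc von
Hunk 6: at line 3 remove [ilkkz,eat] add [whxmx] -> 9 lines: rdgud sgnhg oub rkxlj whxmx pjs gimso hmxc von
Hunk 7: at line 4 remove [pjs,gimso] add [lfy,bwn] -> 9 lines: rdgud sgnhg oub rkxlj whxmx lfy bwn hmxc von
Final line count: 9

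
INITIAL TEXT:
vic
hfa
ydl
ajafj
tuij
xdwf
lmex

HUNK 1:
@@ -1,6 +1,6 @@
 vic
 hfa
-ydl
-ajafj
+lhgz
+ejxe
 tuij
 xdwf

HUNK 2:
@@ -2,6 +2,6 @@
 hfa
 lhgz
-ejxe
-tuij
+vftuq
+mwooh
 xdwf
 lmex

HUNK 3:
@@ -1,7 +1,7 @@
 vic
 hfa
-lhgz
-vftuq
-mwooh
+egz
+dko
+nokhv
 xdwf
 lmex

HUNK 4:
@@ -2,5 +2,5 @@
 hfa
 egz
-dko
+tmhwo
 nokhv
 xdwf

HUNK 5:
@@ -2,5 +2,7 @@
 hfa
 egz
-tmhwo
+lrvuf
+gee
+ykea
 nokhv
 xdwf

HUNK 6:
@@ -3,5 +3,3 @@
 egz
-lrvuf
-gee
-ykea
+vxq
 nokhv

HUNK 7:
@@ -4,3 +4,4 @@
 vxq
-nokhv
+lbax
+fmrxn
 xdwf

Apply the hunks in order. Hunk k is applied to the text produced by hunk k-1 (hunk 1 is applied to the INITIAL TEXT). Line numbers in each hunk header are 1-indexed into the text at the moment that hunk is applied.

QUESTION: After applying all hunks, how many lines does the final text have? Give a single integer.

Hunk 1: at line 1 remove [ydl,ajafj] add [lhgz,ejxe] -> 7 lines: vic hfa lhgz ejxe tuij xdwf lmex
Hunk 2: at line 2 remove [ejxe,tuij] add [vftuq,mwooh] -> 7 lines: vic hfa lhgz vftuq mwooh xdwf lmex
Hunk 3: at line 1 remove [lhgz,vftuq,mwooh] add [egz,dko,nokhv] -> 7 lines: vic hfa egz dko nokhv xdwf lmex
Hunk 4: at line 2 remove [dko] add [tmhwo] -> 7 lines: vic hfa egz tmhwo nokhv xdwf lmex
Hunk 5: at line 2 remove [tmhwo] add [lrvuf,gee,ykea] -> 9 lines: vic hfa egz lrvuf gee ykea nokhv xdwf lmex
Hunk 6: at line 3 remove [lrvuf,gee,ykea] add [vxq] -> 7 lines: vic hfa egz vxq nokhv xdwf lmex
Hunk 7: at line 4 remove [nokhv] add [lbax,fmrxn] -> 8 lines: vic hfa egz vxq lbax fmrxn xdwf lmex
Final line count: 8

Answer: 8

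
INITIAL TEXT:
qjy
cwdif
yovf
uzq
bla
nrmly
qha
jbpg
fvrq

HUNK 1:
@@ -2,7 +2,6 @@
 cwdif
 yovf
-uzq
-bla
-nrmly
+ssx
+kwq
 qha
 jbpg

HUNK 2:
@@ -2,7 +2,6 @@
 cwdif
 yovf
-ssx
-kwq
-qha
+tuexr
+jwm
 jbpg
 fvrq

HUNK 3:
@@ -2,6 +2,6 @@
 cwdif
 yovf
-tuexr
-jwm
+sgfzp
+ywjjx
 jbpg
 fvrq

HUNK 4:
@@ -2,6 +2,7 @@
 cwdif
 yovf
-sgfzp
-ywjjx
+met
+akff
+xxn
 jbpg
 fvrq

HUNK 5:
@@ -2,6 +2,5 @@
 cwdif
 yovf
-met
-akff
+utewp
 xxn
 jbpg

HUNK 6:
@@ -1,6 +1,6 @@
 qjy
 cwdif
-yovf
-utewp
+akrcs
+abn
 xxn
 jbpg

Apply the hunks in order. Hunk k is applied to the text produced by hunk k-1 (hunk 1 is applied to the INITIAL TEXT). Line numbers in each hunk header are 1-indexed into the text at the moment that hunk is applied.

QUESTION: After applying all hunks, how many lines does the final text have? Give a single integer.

Answer: 7

Derivation:
Hunk 1: at line 2 remove [uzq,bla,nrmly] add [ssx,kwq] -> 8 lines: qjy cwdif yovf ssx kwq qha jbpg fvrq
Hunk 2: at line 2 remove [ssx,kwq,qha] add [tuexr,jwm] -> 7 lines: qjy cwdif yovf tuexr jwm jbpg fvrq
Hunk 3: at line 2 remove [tuexr,jwm] add [sgfzp,ywjjx] -> 7 lines: qjy cwdif yovf sgfzp ywjjx jbpg fvrq
Hunk 4: at line 2 remove [sgfzp,ywjjx] add [met,akff,xxn] -> 8 lines: qjy cwdif yovf met akff xxn jbpg fvrq
Hunk 5: at line 2 remove [met,akff] add [utewp] -> 7 lines: qjy cwdif yovf utewp xxn jbpg fvrq
Hunk 6: at line 1 remove [yovf,utewp] add [akrcs,abn] -> 7 lines: qjy cwdif akrcs abn xxn jbpg fvrq
Final line count: 7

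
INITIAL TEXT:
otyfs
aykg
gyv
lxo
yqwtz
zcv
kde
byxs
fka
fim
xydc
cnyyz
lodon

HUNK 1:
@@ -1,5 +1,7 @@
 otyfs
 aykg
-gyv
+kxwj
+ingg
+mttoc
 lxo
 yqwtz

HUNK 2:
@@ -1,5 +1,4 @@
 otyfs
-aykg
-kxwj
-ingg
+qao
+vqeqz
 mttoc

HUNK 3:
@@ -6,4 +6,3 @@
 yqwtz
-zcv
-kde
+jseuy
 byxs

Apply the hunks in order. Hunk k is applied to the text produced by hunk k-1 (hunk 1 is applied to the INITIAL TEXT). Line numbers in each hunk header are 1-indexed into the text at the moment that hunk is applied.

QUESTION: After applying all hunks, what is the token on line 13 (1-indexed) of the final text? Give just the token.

Hunk 1: at line 1 remove [gyv] add [kxwj,ingg,mttoc] -> 15 lines: otyfs aykg kxwj ingg mttoc lxo yqwtz zcv kde byxs fka fim xydc cnyyz lodon
Hunk 2: at line 1 remove [aykg,kxwj,ingg] add [qao,vqeqz] -> 14 lines: otyfs qao vqeqz mttoc lxo yqwtz zcv kde byxs fka fim xydc cnyyz lodon
Hunk 3: at line 6 remove [zcv,kde] add [jseuy] -> 13 lines: otyfs qao vqeqz mttoc lxo yqwtz jseuy byxs fka fim xydc cnyyz lodon
Final line 13: lodon

Answer: lodon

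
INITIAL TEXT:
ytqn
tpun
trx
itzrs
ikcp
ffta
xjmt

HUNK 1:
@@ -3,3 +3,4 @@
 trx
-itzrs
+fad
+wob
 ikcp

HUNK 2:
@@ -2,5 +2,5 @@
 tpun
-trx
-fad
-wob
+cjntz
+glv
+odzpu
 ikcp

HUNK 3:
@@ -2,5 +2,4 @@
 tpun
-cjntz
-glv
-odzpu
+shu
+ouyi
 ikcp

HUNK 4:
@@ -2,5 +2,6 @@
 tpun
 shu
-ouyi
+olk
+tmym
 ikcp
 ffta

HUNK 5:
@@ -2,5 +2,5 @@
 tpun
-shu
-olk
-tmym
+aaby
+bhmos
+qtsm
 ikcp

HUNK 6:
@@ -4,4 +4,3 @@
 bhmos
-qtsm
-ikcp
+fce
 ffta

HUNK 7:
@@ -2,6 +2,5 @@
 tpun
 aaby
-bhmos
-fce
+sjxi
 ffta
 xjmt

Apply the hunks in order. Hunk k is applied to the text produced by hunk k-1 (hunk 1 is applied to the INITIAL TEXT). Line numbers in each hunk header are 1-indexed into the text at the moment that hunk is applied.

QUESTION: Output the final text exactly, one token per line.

Answer: ytqn
tpun
aaby
sjxi
ffta
xjmt

Derivation:
Hunk 1: at line 3 remove [itzrs] add [fad,wob] -> 8 lines: ytqn tpun trx fad wob ikcp ffta xjmt
Hunk 2: at line 2 remove [trx,fad,wob] add [cjntz,glv,odzpu] -> 8 lines: ytqn tpun cjntz glv odzpu ikcp ffta xjmt
Hunk 3: at line 2 remove [cjntz,glv,odzpu] add [shu,ouyi] -> 7 lines: ytqn tpun shu ouyi ikcp ffta xjmt
Hunk 4: at line 2 remove [ouyi] add [olk,tmym] -> 8 lines: ytqn tpun shu olk tmym ikcp ffta xjmt
Hunk 5: at line 2 remove [shu,olk,tmym] add [aaby,bhmos,qtsm] -> 8 lines: ytqn tpun aaby bhmos qtsm ikcp ffta xjmt
Hunk 6: at line 4 remove [qtsm,ikcp] add [fce] -> 7 lines: ytqn tpun aaby bhmos fce ffta xjmt
Hunk 7: at line 2 remove [bhmos,fce] add [sjxi] -> 6 lines: ytqn tpun aaby sjxi ffta xjmt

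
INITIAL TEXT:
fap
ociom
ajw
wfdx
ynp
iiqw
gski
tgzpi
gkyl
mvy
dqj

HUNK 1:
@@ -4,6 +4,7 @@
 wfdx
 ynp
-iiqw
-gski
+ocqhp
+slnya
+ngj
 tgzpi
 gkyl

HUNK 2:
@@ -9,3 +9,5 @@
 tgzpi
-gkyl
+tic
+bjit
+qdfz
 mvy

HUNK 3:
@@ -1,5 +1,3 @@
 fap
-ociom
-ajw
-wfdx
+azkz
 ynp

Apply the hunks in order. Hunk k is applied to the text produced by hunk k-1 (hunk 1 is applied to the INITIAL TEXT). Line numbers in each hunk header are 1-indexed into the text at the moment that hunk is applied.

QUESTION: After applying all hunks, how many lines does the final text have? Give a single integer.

Hunk 1: at line 4 remove [iiqw,gski] add [ocqhp,slnya,ngj] -> 12 lines: fap ociom ajw wfdx ynp ocqhp slnya ngj tgzpi gkyl mvy dqj
Hunk 2: at line 9 remove [gkyl] add [tic,bjit,qdfz] -> 14 lines: fap ociom ajw wfdx ynp ocqhp slnya ngj tgzpi tic bjit qdfz mvy dqj
Hunk 3: at line 1 remove [ociom,ajw,wfdx] add [azkz] -> 12 lines: fap azkz ynp ocqhp slnya ngj tgzpi tic bjit qdfz mvy dqj
Final line count: 12

Answer: 12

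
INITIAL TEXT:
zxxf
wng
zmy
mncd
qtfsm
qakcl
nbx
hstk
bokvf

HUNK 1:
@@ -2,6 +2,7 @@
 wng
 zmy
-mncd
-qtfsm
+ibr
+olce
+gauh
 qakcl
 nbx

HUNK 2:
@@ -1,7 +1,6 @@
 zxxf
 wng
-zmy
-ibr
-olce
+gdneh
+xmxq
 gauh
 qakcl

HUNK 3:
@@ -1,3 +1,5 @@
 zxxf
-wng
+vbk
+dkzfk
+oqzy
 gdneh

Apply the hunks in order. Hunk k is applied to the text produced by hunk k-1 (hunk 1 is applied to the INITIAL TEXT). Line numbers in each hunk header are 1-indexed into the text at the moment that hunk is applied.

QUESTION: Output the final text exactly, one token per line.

Answer: zxxf
vbk
dkzfk
oqzy
gdneh
xmxq
gauh
qakcl
nbx
hstk
bokvf

Derivation:
Hunk 1: at line 2 remove [mncd,qtfsm] add [ibr,olce,gauh] -> 10 lines: zxxf wng zmy ibr olce gauh qakcl nbx hstk bokvf
Hunk 2: at line 1 remove [zmy,ibr,olce] add [gdneh,xmxq] -> 9 lines: zxxf wng gdneh xmxq gauh qakcl nbx hstk bokvf
Hunk 3: at line 1 remove [wng] add [vbk,dkzfk,oqzy] -> 11 lines: zxxf vbk dkzfk oqzy gdneh xmxq gauh qakcl nbx hstk bokvf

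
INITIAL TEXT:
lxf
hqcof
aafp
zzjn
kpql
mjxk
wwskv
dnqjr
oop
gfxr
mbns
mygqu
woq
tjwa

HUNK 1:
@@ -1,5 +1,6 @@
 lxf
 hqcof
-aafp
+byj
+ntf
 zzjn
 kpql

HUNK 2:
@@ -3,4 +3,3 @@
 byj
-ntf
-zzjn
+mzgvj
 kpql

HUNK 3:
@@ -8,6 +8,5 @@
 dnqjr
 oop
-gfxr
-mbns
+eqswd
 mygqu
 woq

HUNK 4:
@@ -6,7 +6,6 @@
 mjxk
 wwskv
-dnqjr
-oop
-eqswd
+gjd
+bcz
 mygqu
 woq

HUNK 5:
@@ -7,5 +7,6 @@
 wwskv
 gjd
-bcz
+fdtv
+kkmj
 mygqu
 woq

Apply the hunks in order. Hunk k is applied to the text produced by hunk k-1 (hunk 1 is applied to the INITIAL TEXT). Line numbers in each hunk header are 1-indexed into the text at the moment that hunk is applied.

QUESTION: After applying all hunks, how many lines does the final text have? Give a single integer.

Hunk 1: at line 1 remove [aafp] add [byj,ntf] -> 15 lines: lxf hqcof byj ntf zzjn kpql mjxk wwskv dnqjr oop gfxr mbns mygqu woq tjwa
Hunk 2: at line 3 remove [ntf,zzjn] add [mzgvj] -> 14 lines: lxf hqcof byj mzgvj kpql mjxk wwskv dnqjr oop gfxr mbns mygqu woq tjwa
Hunk 3: at line 8 remove [gfxr,mbns] add [eqswd] -> 13 lines: lxf hqcof byj mzgvj kpql mjxk wwskv dnqjr oop eqswd mygqu woq tjwa
Hunk 4: at line 6 remove [dnqjr,oop,eqswd] add [gjd,bcz] -> 12 lines: lxf hqcof byj mzgvj kpql mjxk wwskv gjd bcz mygqu woq tjwa
Hunk 5: at line 7 remove [bcz] add [fdtv,kkmj] -> 13 lines: lxf hqcof byj mzgvj kpql mjxk wwskv gjd fdtv kkmj mygqu woq tjwa
Final line count: 13

Answer: 13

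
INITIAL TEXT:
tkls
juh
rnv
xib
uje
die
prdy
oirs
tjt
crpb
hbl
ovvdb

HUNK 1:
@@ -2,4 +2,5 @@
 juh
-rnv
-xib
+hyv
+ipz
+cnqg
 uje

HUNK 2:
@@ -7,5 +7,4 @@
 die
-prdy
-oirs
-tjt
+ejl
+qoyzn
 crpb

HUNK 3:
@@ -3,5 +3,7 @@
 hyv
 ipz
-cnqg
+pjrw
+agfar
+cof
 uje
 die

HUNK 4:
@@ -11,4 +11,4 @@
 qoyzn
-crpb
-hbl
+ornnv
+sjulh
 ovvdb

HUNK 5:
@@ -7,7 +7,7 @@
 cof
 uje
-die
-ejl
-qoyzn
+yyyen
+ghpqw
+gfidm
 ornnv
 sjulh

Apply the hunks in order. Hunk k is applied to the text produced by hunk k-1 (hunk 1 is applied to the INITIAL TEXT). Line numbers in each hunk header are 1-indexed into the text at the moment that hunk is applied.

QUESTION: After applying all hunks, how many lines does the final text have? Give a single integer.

Hunk 1: at line 2 remove [rnv,xib] add [hyv,ipz,cnqg] -> 13 lines: tkls juh hyv ipz cnqg uje die prdy oirs tjt crpb hbl ovvdb
Hunk 2: at line 7 remove [prdy,oirs,tjt] add [ejl,qoyzn] -> 12 lines: tkls juh hyv ipz cnqg uje die ejl qoyzn crpb hbl ovvdb
Hunk 3: at line 3 remove [cnqg] add [pjrw,agfar,cof] -> 14 lines: tkls juh hyv ipz pjrw agfar cof uje die ejl qoyzn crpb hbl ovvdb
Hunk 4: at line 11 remove [crpb,hbl] add [ornnv,sjulh] -> 14 lines: tkls juh hyv ipz pjrw agfar cof uje die ejl qoyzn ornnv sjulh ovvdb
Hunk 5: at line 7 remove [die,ejl,qoyzn] add [yyyen,ghpqw,gfidm] -> 14 lines: tkls juh hyv ipz pjrw agfar cof uje yyyen ghpqw gfidm ornnv sjulh ovvdb
Final line count: 14

Answer: 14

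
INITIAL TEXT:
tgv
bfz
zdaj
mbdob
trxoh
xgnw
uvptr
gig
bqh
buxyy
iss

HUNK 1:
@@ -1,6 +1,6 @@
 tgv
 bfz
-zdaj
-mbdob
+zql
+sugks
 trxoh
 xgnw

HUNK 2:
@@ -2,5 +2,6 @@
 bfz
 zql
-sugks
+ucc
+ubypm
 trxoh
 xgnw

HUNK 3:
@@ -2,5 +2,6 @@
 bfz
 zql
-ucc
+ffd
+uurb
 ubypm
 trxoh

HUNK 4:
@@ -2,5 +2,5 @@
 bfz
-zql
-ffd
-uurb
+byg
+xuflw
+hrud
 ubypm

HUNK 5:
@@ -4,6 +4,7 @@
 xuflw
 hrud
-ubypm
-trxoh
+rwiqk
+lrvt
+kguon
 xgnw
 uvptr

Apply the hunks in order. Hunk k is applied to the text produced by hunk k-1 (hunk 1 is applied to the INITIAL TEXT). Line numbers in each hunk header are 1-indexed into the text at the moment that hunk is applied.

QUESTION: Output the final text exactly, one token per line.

Answer: tgv
bfz
byg
xuflw
hrud
rwiqk
lrvt
kguon
xgnw
uvptr
gig
bqh
buxyy
iss

Derivation:
Hunk 1: at line 1 remove [zdaj,mbdob] add [zql,sugks] -> 11 lines: tgv bfz zql sugks trxoh xgnw uvptr gig bqh buxyy iss
Hunk 2: at line 2 remove [sugks] add [ucc,ubypm] -> 12 lines: tgv bfz zql ucc ubypm trxoh xgnw uvptr gig bqh buxyy iss
Hunk 3: at line 2 remove [ucc] add [ffd,uurb] -> 13 lines: tgv bfz zql ffd uurb ubypm trxoh xgnw uvptr gig bqh buxyy iss
Hunk 4: at line 2 remove [zql,ffd,uurb] add [byg,xuflw,hrud] -> 13 lines: tgv bfz byg xuflw hrud ubypm trxoh xgnw uvptr gig bqh buxyy iss
Hunk 5: at line 4 remove [ubypm,trxoh] add [rwiqk,lrvt,kguon] -> 14 lines: tgv bfz byg xuflw hrud rwiqk lrvt kguon xgnw uvptr gig bqh buxyy iss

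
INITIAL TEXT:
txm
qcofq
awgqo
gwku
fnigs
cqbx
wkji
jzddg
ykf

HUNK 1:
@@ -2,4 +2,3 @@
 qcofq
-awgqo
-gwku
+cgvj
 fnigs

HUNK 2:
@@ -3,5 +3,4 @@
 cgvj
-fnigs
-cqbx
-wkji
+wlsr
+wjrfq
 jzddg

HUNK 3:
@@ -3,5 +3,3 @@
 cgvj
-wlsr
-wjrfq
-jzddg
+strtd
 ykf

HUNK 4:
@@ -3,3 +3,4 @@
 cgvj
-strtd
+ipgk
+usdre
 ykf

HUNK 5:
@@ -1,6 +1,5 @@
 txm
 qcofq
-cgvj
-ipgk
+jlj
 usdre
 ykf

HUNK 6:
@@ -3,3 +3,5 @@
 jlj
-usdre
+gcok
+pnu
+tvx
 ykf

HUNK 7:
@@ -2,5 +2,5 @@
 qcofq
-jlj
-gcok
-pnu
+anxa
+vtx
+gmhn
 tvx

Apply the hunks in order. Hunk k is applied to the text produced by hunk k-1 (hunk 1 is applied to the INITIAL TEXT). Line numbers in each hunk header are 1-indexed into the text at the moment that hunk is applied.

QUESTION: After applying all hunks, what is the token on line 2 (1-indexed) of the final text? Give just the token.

Answer: qcofq

Derivation:
Hunk 1: at line 2 remove [awgqo,gwku] add [cgvj] -> 8 lines: txm qcofq cgvj fnigs cqbx wkji jzddg ykf
Hunk 2: at line 3 remove [fnigs,cqbx,wkji] add [wlsr,wjrfq] -> 7 lines: txm qcofq cgvj wlsr wjrfq jzddg ykf
Hunk 3: at line 3 remove [wlsr,wjrfq,jzddg] add [strtd] -> 5 lines: txm qcofq cgvj strtd ykf
Hunk 4: at line 3 remove [strtd] add [ipgk,usdre] -> 6 lines: txm qcofq cgvj ipgk usdre ykf
Hunk 5: at line 1 remove [cgvj,ipgk] add [jlj] -> 5 lines: txm qcofq jlj usdre ykf
Hunk 6: at line 3 remove [usdre] add [gcok,pnu,tvx] -> 7 lines: txm qcofq jlj gcok pnu tvx ykf
Hunk 7: at line 2 remove [jlj,gcok,pnu] add [anxa,vtx,gmhn] -> 7 lines: txm qcofq anxa vtx gmhn tvx ykf
Final line 2: qcofq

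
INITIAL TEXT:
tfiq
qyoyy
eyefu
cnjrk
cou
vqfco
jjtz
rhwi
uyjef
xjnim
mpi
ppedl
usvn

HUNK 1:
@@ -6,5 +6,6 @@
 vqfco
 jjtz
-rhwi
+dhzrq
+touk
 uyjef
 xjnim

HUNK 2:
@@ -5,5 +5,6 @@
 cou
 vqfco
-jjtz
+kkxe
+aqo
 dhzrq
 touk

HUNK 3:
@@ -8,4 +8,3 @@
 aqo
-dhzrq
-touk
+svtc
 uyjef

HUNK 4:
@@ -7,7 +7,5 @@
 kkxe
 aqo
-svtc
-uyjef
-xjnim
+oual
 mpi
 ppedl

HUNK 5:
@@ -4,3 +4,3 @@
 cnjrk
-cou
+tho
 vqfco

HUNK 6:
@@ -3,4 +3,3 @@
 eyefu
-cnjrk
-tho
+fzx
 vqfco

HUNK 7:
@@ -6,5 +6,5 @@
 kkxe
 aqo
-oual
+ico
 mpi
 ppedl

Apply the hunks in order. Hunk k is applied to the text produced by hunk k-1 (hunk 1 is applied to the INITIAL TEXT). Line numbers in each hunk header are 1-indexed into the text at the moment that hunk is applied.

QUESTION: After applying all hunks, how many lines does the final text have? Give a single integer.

Answer: 11

Derivation:
Hunk 1: at line 6 remove [rhwi] add [dhzrq,touk] -> 14 lines: tfiq qyoyy eyefu cnjrk cou vqfco jjtz dhzrq touk uyjef xjnim mpi ppedl usvn
Hunk 2: at line 5 remove [jjtz] add [kkxe,aqo] -> 15 lines: tfiq qyoyy eyefu cnjrk cou vqfco kkxe aqo dhzrq touk uyjef xjnim mpi ppedl usvn
Hunk 3: at line 8 remove [dhzrq,touk] add [svtc] -> 14 lines: tfiq qyoyy eyefu cnjrk cou vqfco kkxe aqo svtc uyjef xjnim mpi ppedl usvn
Hunk 4: at line 7 remove [svtc,uyjef,xjnim] add [oual] -> 12 lines: tfiq qyoyy eyefu cnjrk cou vqfco kkxe aqo oual mpi ppedl usvn
Hunk 5: at line 4 remove [cou] add [tho] -> 12 lines: tfiq qyoyy eyefu cnjrk tho vqfco kkxe aqo oual mpi ppedl usvn
Hunk 6: at line 3 remove [cnjrk,tho] add [fzx] -> 11 lines: tfiq qyoyy eyefu fzx vqfco kkxe aqo oual mpi ppedl usvn
Hunk 7: at line 6 remove [oual] add [ico] -> 11 lines: tfiq qyoyy eyefu fzx vqfco kkxe aqo ico mpi ppedl usvn
Final line count: 11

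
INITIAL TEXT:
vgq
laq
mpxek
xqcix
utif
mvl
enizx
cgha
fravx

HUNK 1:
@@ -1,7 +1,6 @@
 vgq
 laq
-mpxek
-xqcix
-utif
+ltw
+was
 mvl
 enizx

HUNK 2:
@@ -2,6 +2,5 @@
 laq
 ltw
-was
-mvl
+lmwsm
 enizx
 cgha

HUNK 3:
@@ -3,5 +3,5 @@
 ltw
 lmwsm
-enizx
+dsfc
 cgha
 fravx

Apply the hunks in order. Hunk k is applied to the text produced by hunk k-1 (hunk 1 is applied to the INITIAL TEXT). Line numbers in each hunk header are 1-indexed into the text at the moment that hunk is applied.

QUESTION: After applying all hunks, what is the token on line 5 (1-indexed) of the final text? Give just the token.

Answer: dsfc

Derivation:
Hunk 1: at line 1 remove [mpxek,xqcix,utif] add [ltw,was] -> 8 lines: vgq laq ltw was mvl enizx cgha fravx
Hunk 2: at line 2 remove [was,mvl] add [lmwsm] -> 7 lines: vgq laq ltw lmwsm enizx cgha fravx
Hunk 3: at line 3 remove [enizx] add [dsfc] -> 7 lines: vgq laq ltw lmwsm dsfc cgha fravx
Final line 5: dsfc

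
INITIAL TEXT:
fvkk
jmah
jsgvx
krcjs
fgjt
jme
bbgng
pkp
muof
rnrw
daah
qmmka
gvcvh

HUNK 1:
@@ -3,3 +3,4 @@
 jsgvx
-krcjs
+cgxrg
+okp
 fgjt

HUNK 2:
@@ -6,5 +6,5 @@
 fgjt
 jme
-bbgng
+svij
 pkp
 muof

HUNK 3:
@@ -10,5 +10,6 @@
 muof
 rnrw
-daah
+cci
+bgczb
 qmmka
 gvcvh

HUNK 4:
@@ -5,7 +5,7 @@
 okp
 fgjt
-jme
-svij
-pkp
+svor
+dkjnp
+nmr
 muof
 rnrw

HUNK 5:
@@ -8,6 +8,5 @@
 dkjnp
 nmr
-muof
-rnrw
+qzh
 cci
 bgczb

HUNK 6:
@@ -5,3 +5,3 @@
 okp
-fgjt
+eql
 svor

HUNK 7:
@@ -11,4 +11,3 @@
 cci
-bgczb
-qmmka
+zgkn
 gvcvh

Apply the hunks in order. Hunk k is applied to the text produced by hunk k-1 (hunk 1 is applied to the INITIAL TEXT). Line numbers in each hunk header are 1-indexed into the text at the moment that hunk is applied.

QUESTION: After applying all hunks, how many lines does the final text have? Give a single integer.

Answer: 13

Derivation:
Hunk 1: at line 3 remove [krcjs] add [cgxrg,okp] -> 14 lines: fvkk jmah jsgvx cgxrg okp fgjt jme bbgng pkp muof rnrw daah qmmka gvcvh
Hunk 2: at line 6 remove [bbgng] add [svij] -> 14 lines: fvkk jmah jsgvx cgxrg okp fgjt jme svij pkp muof rnrw daah qmmka gvcvh
Hunk 3: at line 10 remove [daah] add [cci,bgczb] -> 15 lines: fvkk jmah jsgvx cgxrg okp fgjt jme svij pkp muof rnrw cci bgczb qmmka gvcvh
Hunk 4: at line 5 remove [jme,svij,pkp] add [svor,dkjnp,nmr] -> 15 lines: fvkk jmah jsgvx cgxrg okp fgjt svor dkjnp nmr muof rnrw cci bgczb qmmka gvcvh
Hunk 5: at line 8 remove [muof,rnrw] add [qzh] -> 14 lines: fvkk jmah jsgvx cgxrg okp fgjt svor dkjnp nmr qzh cci bgczb qmmka gvcvh
Hunk 6: at line 5 remove [fgjt] add [eql] -> 14 lines: fvkk jmah jsgvx cgxrg okp eql svor dkjnp nmr qzh cci bgczb qmmka gvcvh
Hunk 7: at line 11 remove [bgczb,qmmka] add [zgkn] -> 13 lines: fvkk jmah jsgvx cgxrg okp eql svor dkjnp nmr qzh cci zgkn gvcvh
Final line count: 13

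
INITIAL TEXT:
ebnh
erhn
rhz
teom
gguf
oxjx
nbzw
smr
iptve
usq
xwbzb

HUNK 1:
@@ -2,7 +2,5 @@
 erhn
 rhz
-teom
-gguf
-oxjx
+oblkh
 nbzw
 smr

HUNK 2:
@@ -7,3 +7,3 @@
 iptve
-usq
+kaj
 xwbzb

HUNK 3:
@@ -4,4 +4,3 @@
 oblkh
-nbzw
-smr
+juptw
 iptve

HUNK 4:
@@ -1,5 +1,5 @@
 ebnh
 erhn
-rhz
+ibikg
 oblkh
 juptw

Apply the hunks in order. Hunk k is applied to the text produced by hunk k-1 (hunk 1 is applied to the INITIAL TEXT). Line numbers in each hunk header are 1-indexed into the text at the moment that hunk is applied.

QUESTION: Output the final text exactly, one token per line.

Hunk 1: at line 2 remove [teom,gguf,oxjx] add [oblkh] -> 9 lines: ebnh erhn rhz oblkh nbzw smr iptve usq xwbzb
Hunk 2: at line 7 remove [usq] add [kaj] -> 9 lines: ebnh erhn rhz oblkh nbzw smr iptve kaj xwbzb
Hunk 3: at line 4 remove [nbzw,smr] add [juptw] -> 8 lines: ebnh erhn rhz oblkh juptw iptve kaj xwbzb
Hunk 4: at line 1 remove [rhz] add [ibikg] -> 8 lines: ebnh erhn ibikg oblkh juptw iptve kaj xwbzb

Answer: ebnh
erhn
ibikg
oblkh
juptw
iptve
kaj
xwbzb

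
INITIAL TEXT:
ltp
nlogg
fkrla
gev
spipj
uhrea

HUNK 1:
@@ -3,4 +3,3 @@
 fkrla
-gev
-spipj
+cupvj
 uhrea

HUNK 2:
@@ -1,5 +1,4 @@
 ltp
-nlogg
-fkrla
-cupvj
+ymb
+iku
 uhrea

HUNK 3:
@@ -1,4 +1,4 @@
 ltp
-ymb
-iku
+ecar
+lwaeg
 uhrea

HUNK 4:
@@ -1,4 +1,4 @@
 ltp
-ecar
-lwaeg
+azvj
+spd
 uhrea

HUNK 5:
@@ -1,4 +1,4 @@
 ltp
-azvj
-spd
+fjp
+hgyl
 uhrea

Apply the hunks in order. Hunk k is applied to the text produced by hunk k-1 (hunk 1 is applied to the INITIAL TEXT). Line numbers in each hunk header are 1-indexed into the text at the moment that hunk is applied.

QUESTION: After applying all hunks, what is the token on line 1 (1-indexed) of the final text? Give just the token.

Answer: ltp

Derivation:
Hunk 1: at line 3 remove [gev,spipj] add [cupvj] -> 5 lines: ltp nlogg fkrla cupvj uhrea
Hunk 2: at line 1 remove [nlogg,fkrla,cupvj] add [ymb,iku] -> 4 lines: ltp ymb iku uhrea
Hunk 3: at line 1 remove [ymb,iku] add [ecar,lwaeg] -> 4 lines: ltp ecar lwaeg uhrea
Hunk 4: at line 1 remove [ecar,lwaeg] add [azvj,spd] -> 4 lines: ltp azvj spd uhrea
Hunk 5: at line 1 remove [azvj,spd] add [fjp,hgyl] -> 4 lines: ltp fjp hgyl uhrea
Final line 1: ltp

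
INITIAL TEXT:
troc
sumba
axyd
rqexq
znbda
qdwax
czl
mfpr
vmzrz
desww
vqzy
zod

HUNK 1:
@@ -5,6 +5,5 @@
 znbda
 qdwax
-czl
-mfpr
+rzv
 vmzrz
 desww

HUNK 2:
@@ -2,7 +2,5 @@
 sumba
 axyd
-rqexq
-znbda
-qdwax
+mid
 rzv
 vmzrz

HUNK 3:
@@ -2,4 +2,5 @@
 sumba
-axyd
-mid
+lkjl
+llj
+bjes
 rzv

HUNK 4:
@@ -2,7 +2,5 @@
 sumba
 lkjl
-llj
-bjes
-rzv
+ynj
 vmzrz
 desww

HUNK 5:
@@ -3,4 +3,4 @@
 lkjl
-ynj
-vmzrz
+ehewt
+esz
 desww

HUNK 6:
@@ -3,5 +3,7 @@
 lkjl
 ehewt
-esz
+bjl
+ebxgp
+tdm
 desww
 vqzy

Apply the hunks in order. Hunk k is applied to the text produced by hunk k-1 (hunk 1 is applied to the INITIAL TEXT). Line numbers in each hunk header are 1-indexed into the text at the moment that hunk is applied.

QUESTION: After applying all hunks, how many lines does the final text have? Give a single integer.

Answer: 10

Derivation:
Hunk 1: at line 5 remove [czl,mfpr] add [rzv] -> 11 lines: troc sumba axyd rqexq znbda qdwax rzv vmzrz desww vqzy zod
Hunk 2: at line 2 remove [rqexq,znbda,qdwax] add [mid] -> 9 lines: troc sumba axyd mid rzv vmzrz desww vqzy zod
Hunk 3: at line 2 remove [axyd,mid] add [lkjl,llj,bjes] -> 10 lines: troc sumba lkjl llj bjes rzv vmzrz desww vqzy zod
Hunk 4: at line 2 remove [llj,bjes,rzv] add [ynj] -> 8 lines: troc sumba lkjl ynj vmzrz desww vqzy zod
Hunk 5: at line 3 remove [ynj,vmzrz] add [ehewt,esz] -> 8 lines: troc sumba lkjl ehewt esz desww vqzy zod
Hunk 6: at line 3 remove [esz] add [bjl,ebxgp,tdm] -> 10 lines: troc sumba lkjl ehewt bjl ebxgp tdm desww vqzy zod
Final line count: 10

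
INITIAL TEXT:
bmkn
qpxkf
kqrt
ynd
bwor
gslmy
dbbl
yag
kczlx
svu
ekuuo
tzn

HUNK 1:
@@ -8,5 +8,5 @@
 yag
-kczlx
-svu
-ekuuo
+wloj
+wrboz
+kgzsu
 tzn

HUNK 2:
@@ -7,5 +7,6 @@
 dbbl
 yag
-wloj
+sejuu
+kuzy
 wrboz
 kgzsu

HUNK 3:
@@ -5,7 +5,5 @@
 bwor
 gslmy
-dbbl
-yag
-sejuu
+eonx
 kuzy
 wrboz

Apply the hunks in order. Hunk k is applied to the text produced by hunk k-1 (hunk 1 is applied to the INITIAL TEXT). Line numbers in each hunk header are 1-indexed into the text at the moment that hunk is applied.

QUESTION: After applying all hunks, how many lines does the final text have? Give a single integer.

Hunk 1: at line 8 remove [kczlx,svu,ekuuo] add [wloj,wrboz,kgzsu] -> 12 lines: bmkn qpxkf kqrt ynd bwor gslmy dbbl yag wloj wrboz kgzsu tzn
Hunk 2: at line 7 remove [wloj] add [sejuu,kuzy] -> 13 lines: bmkn qpxkf kqrt ynd bwor gslmy dbbl yag sejuu kuzy wrboz kgzsu tzn
Hunk 3: at line 5 remove [dbbl,yag,sejuu] add [eonx] -> 11 lines: bmkn qpxkf kqrt ynd bwor gslmy eonx kuzy wrboz kgzsu tzn
Final line count: 11

Answer: 11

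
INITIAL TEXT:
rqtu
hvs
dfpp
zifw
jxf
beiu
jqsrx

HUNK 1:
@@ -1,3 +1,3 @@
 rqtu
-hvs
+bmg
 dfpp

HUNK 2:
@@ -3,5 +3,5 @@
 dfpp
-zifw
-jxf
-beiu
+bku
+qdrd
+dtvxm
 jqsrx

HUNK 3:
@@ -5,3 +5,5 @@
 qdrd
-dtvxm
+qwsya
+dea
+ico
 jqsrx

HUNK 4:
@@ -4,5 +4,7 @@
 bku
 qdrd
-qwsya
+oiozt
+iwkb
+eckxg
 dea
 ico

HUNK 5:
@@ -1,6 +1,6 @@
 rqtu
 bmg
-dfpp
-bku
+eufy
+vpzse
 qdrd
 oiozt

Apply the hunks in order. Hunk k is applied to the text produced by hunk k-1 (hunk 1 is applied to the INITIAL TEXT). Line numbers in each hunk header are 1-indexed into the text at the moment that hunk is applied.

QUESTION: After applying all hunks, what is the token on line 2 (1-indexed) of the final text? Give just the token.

Hunk 1: at line 1 remove [hvs] add [bmg] -> 7 lines: rqtu bmg dfpp zifw jxf beiu jqsrx
Hunk 2: at line 3 remove [zifw,jxf,beiu] add [bku,qdrd,dtvxm] -> 7 lines: rqtu bmg dfpp bku qdrd dtvxm jqsrx
Hunk 3: at line 5 remove [dtvxm] add [qwsya,dea,ico] -> 9 lines: rqtu bmg dfpp bku qdrd qwsya dea ico jqsrx
Hunk 4: at line 4 remove [qwsya] add [oiozt,iwkb,eckxg] -> 11 lines: rqtu bmg dfpp bku qdrd oiozt iwkb eckxg dea ico jqsrx
Hunk 5: at line 1 remove [dfpp,bku] add [eufy,vpzse] -> 11 lines: rqtu bmg eufy vpzse qdrd oiozt iwkb eckxg dea ico jqsrx
Final line 2: bmg

Answer: bmg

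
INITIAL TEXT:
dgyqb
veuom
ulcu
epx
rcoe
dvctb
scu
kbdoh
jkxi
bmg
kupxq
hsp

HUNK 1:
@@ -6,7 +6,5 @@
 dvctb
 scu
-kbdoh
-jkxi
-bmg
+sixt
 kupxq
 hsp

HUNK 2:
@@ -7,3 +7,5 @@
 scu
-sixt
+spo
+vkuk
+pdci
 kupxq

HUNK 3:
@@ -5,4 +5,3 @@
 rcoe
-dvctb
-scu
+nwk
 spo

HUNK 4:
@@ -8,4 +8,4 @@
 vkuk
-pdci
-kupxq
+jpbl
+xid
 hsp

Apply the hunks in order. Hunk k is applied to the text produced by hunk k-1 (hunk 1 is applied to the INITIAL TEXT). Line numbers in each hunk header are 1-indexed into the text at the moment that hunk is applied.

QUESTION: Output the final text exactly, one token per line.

Hunk 1: at line 6 remove [kbdoh,jkxi,bmg] add [sixt] -> 10 lines: dgyqb veuom ulcu epx rcoe dvctb scu sixt kupxq hsp
Hunk 2: at line 7 remove [sixt] add [spo,vkuk,pdci] -> 12 lines: dgyqb veuom ulcu epx rcoe dvctb scu spo vkuk pdci kupxq hsp
Hunk 3: at line 5 remove [dvctb,scu] add [nwk] -> 11 lines: dgyqb veuom ulcu epx rcoe nwk spo vkuk pdci kupxq hsp
Hunk 4: at line 8 remove [pdci,kupxq] add [jpbl,xid] -> 11 lines: dgyqb veuom ulcu epx rcoe nwk spo vkuk jpbl xid hsp

Answer: dgyqb
veuom
ulcu
epx
rcoe
nwk
spo
vkuk
jpbl
xid
hsp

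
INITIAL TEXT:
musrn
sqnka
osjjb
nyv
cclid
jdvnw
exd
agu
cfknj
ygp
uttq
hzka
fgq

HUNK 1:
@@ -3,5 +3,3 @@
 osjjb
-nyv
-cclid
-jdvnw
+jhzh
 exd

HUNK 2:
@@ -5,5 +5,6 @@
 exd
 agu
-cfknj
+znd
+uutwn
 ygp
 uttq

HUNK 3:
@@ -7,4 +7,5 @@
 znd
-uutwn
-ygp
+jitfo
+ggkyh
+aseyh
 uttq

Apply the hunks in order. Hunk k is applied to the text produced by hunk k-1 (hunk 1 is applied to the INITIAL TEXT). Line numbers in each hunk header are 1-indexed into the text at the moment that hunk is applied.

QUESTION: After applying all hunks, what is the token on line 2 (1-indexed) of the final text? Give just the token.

Answer: sqnka

Derivation:
Hunk 1: at line 3 remove [nyv,cclid,jdvnw] add [jhzh] -> 11 lines: musrn sqnka osjjb jhzh exd agu cfknj ygp uttq hzka fgq
Hunk 2: at line 5 remove [cfknj] add [znd,uutwn] -> 12 lines: musrn sqnka osjjb jhzh exd agu znd uutwn ygp uttq hzka fgq
Hunk 3: at line 7 remove [uutwn,ygp] add [jitfo,ggkyh,aseyh] -> 13 lines: musrn sqnka osjjb jhzh exd agu znd jitfo ggkyh aseyh uttq hzka fgq
Final line 2: sqnka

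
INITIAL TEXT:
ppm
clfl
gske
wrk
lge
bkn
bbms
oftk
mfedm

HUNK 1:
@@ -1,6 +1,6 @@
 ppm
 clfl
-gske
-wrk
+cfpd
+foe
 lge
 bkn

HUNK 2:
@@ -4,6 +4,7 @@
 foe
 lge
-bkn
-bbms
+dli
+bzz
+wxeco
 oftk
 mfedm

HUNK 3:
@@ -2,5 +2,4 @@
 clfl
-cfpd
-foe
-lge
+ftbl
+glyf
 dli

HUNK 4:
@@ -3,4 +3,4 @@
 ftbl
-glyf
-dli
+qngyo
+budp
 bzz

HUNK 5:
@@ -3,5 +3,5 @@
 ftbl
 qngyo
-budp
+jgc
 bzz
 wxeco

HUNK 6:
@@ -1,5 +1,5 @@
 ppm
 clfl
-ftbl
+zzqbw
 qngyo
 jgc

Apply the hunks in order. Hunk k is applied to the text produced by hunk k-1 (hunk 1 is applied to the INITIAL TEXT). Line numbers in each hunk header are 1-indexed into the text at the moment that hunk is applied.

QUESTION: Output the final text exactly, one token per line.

Hunk 1: at line 1 remove [gske,wrk] add [cfpd,foe] -> 9 lines: ppm clfl cfpd foe lge bkn bbms oftk mfedm
Hunk 2: at line 4 remove [bkn,bbms] add [dli,bzz,wxeco] -> 10 lines: ppm clfl cfpd foe lge dli bzz wxeco oftk mfedm
Hunk 3: at line 2 remove [cfpd,foe,lge] add [ftbl,glyf] -> 9 lines: ppm clfl ftbl glyf dli bzz wxeco oftk mfedm
Hunk 4: at line 3 remove [glyf,dli] add [qngyo,budp] -> 9 lines: ppm clfl ftbl qngyo budp bzz wxeco oftk mfedm
Hunk 5: at line 3 remove [budp] add [jgc] -> 9 lines: ppm clfl ftbl qngyo jgc bzz wxeco oftk mfedm
Hunk 6: at line 1 remove [ftbl] add [zzqbw] -> 9 lines: ppm clfl zzqbw qngyo jgc bzz wxeco oftk mfedm

Answer: ppm
clfl
zzqbw
qngyo
jgc
bzz
wxeco
oftk
mfedm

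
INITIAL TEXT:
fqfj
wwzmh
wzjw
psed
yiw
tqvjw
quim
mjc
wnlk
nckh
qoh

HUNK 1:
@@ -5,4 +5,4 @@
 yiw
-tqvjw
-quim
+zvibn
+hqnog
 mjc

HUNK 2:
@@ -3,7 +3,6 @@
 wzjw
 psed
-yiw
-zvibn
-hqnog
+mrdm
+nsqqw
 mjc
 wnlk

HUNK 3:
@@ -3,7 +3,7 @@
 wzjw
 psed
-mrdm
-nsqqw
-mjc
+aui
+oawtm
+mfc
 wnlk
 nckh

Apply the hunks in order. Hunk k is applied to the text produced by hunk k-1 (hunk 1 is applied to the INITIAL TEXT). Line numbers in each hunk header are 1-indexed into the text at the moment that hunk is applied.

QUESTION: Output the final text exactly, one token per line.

Hunk 1: at line 5 remove [tqvjw,quim] add [zvibn,hqnog] -> 11 lines: fqfj wwzmh wzjw psed yiw zvibn hqnog mjc wnlk nckh qoh
Hunk 2: at line 3 remove [yiw,zvibn,hqnog] add [mrdm,nsqqw] -> 10 lines: fqfj wwzmh wzjw psed mrdm nsqqw mjc wnlk nckh qoh
Hunk 3: at line 3 remove [mrdm,nsqqw,mjc] add [aui,oawtm,mfc] -> 10 lines: fqfj wwzmh wzjw psed aui oawtm mfc wnlk nckh qoh

Answer: fqfj
wwzmh
wzjw
psed
aui
oawtm
mfc
wnlk
nckh
qoh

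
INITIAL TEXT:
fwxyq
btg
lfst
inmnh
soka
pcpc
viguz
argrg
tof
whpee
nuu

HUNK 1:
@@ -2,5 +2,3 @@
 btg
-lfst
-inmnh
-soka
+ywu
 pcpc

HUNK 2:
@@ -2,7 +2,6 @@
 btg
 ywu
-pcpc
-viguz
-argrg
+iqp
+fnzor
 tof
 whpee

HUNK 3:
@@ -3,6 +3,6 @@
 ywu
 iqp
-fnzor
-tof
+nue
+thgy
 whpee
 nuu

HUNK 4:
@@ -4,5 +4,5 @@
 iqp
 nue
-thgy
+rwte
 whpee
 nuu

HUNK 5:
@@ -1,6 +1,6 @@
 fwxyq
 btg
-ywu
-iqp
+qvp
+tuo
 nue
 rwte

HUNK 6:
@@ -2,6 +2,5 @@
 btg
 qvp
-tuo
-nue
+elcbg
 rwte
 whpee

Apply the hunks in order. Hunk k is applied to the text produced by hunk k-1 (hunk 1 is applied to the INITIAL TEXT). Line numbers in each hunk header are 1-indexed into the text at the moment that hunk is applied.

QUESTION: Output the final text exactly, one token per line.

Answer: fwxyq
btg
qvp
elcbg
rwte
whpee
nuu

Derivation:
Hunk 1: at line 2 remove [lfst,inmnh,soka] add [ywu] -> 9 lines: fwxyq btg ywu pcpc viguz argrg tof whpee nuu
Hunk 2: at line 2 remove [pcpc,viguz,argrg] add [iqp,fnzor] -> 8 lines: fwxyq btg ywu iqp fnzor tof whpee nuu
Hunk 3: at line 3 remove [fnzor,tof] add [nue,thgy] -> 8 lines: fwxyq btg ywu iqp nue thgy whpee nuu
Hunk 4: at line 4 remove [thgy] add [rwte] -> 8 lines: fwxyq btg ywu iqp nue rwte whpee nuu
Hunk 5: at line 1 remove [ywu,iqp] add [qvp,tuo] -> 8 lines: fwxyq btg qvp tuo nue rwte whpee nuu
Hunk 6: at line 2 remove [tuo,nue] add [elcbg] -> 7 lines: fwxyq btg qvp elcbg rwte whpee nuu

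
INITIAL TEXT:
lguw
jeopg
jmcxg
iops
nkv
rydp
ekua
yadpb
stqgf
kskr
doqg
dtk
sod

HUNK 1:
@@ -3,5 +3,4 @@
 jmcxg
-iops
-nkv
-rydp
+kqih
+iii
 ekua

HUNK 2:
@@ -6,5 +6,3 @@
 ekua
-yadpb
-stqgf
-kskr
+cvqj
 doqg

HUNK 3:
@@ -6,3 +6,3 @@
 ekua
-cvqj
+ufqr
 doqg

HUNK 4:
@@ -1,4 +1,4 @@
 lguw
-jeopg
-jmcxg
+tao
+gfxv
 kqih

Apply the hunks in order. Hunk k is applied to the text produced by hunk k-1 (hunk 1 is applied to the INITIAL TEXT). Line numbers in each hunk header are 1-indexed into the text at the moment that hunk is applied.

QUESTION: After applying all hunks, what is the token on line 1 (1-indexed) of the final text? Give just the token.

Answer: lguw

Derivation:
Hunk 1: at line 3 remove [iops,nkv,rydp] add [kqih,iii] -> 12 lines: lguw jeopg jmcxg kqih iii ekua yadpb stqgf kskr doqg dtk sod
Hunk 2: at line 6 remove [yadpb,stqgf,kskr] add [cvqj] -> 10 lines: lguw jeopg jmcxg kqih iii ekua cvqj doqg dtk sod
Hunk 3: at line 6 remove [cvqj] add [ufqr] -> 10 lines: lguw jeopg jmcxg kqih iii ekua ufqr doqg dtk sod
Hunk 4: at line 1 remove [jeopg,jmcxg] add [tao,gfxv] -> 10 lines: lguw tao gfxv kqih iii ekua ufqr doqg dtk sod
Final line 1: lguw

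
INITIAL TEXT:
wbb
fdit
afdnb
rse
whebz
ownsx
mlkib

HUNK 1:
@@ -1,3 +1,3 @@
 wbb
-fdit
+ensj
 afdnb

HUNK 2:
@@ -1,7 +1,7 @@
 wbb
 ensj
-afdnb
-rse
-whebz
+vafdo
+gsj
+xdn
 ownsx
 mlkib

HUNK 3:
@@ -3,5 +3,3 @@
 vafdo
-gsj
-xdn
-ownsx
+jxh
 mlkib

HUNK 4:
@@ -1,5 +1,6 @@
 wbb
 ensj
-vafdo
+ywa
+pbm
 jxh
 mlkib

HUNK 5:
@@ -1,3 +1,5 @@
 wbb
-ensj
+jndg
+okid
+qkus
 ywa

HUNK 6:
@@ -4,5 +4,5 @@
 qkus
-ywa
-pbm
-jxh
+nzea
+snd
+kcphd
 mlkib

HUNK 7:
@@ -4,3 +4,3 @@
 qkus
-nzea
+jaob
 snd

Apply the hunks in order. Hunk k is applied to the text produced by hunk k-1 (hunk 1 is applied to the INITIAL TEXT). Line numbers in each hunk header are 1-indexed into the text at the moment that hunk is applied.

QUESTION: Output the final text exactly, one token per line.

Hunk 1: at line 1 remove [fdit] add [ensj] -> 7 lines: wbb ensj afdnb rse whebz ownsx mlkib
Hunk 2: at line 1 remove [afdnb,rse,whebz] add [vafdo,gsj,xdn] -> 7 lines: wbb ensj vafdo gsj xdn ownsx mlkib
Hunk 3: at line 3 remove [gsj,xdn,ownsx] add [jxh] -> 5 lines: wbb ensj vafdo jxh mlkib
Hunk 4: at line 1 remove [vafdo] add [ywa,pbm] -> 6 lines: wbb ensj ywa pbm jxh mlkib
Hunk 5: at line 1 remove [ensj] add [jndg,okid,qkus] -> 8 lines: wbb jndg okid qkus ywa pbm jxh mlkib
Hunk 6: at line 4 remove [ywa,pbm,jxh] add [nzea,snd,kcphd] -> 8 lines: wbb jndg okid qkus nzea snd kcphd mlkib
Hunk 7: at line 4 remove [nzea] add [jaob] -> 8 lines: wbb jndg okid qkus jaob snd kcphd mlkib

Answer: wbb
jndg
okid
qkus
jaob
snd
kcphd
mlkib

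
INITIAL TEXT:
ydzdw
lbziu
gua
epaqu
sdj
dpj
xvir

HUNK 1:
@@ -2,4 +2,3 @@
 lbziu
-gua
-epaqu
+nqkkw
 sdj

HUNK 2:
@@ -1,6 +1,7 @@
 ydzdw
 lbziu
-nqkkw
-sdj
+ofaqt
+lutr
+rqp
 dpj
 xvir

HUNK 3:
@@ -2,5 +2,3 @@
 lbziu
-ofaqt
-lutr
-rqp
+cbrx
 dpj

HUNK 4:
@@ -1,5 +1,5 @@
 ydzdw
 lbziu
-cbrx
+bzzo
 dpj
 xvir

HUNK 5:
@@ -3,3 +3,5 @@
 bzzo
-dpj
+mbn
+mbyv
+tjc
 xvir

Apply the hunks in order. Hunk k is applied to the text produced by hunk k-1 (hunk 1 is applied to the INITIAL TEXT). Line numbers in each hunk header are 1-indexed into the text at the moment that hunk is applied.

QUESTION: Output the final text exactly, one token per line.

Answer: ydzdw
lbziu
bzzo
mbn
mbyv
tjc
xvir

Derivation:
Hunk 1: at line 2 remove [gua,epaqu] add [nqkkw] -> 6 lines: ydzdw lbziu nqkkw sdj dpj xvir
Hunk 2: at line 1 remove [nqkkw,sdj] add [ofaqt,lutr,rqp] -> 7 lines: ydzdw lbziu ofaqt lutr rqp dpj xvir
Hunk 3: at line 2 remove [ofaqt,lutr,rqp] add [cbrx] -> 5 lines: ydzdw lbziu cbrx dpj xvir
Hunk 4: at line 1 remove [cbrx] add [bzzo] -> 5 lines: ydzdw lbziu bzzo dpj xvir
Hunk 5: at line 3 remove [dpj] add [mbn,mbyv,tjc] -> 7 lines: ydzdw lbziu bzzo mbn mbyv tjc xvir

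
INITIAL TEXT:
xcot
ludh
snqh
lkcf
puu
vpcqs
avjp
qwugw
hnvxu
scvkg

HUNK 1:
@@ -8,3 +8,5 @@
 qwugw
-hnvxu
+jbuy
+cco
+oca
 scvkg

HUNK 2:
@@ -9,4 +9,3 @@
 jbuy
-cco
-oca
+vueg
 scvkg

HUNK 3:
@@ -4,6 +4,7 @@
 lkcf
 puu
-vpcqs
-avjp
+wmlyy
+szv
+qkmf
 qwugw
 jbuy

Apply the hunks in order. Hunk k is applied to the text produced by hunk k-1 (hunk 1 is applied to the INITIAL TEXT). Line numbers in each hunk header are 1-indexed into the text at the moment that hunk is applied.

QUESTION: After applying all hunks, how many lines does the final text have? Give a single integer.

Hunk 1: at line 8 remove [hnvxu] add [jbuy,cco,oca] -> 12 lines: xcot ludh snqh lkcf puu vpcqs avjp qwugw jbuy cco oca scvkg
Hunk 2: at line 9 remove [cco,oca] add [vueg] -> 11 lines: xcot ludh snqh lkcf puu vpcqs avjp qwugw jbuy vueg scvkg
Hunk 3: at line 4 remove [vpcqs,avjp] add [wmlyy,szv,qkmf] -> 12 lines: xcot ludh snqh lkcf puu wmlyy szv qkmf qwugw jbuy vueg scvkg
Final line count: 12

Answer: 12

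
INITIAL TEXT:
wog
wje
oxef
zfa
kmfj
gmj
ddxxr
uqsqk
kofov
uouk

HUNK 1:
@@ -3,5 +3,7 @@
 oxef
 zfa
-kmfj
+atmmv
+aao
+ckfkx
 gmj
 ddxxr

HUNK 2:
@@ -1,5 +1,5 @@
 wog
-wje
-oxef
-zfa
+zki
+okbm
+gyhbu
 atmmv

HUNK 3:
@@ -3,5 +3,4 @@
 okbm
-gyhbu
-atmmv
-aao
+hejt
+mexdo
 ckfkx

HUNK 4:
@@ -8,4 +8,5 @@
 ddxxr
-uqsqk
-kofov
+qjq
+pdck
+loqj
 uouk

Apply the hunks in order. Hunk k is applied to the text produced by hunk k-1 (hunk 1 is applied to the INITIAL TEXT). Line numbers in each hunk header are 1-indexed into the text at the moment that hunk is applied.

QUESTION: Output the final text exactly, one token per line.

Answer: wog
zki
okbm
hejt
mexdo
ckfkx
gmj
ddxxr
qjq
pdck
loqj
uouk

Derivation:
Hunk 1: at line 3 remove [kmfj] add [atmmv,aao,ckfkx] -> 12 lines: wog wje oxef zfa atmmv aao ckfkx gmj ddxxr uqsqk kofov uouk
Hunk 2: at line 1 remove [wje,oxef,zfa] add [zki,okbm,gyhbu] -> 12 lines: wog zki okbm gyhbu atmmv aao ckfkx gmj ddxxr uqsqk kofov uouk
Hunk 3: at line 3 remove [gyhbu,atmmv,aao] add [hejt,mexdo] -> 11 lines: wog zki okbm hejt mexdo ckfkx gmj ddxxr uqsqk kofov uouk
Hunk 4: at line 8 remove [uqsqk,kofov] add [qjq,pdck,loqj] -> 12 lines: wog zki okbm hejt mexdo ckfkx gmj ddxxr qjq pdck loqj uouk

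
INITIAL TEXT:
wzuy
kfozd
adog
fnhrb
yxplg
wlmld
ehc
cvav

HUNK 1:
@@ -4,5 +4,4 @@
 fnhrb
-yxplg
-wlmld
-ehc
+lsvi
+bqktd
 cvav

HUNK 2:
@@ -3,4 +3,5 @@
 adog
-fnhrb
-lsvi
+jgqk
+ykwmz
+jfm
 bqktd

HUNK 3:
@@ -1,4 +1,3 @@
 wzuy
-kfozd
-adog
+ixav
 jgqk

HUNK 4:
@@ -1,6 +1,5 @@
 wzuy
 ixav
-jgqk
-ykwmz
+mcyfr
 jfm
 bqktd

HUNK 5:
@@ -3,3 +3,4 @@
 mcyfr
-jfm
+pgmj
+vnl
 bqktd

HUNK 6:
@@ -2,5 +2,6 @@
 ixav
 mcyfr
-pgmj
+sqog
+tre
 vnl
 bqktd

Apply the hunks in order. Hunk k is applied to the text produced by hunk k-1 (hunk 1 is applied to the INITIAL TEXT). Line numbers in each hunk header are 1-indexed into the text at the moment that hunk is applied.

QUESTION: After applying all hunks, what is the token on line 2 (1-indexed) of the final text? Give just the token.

Hunk 1: at line 4 remove [yxplg,wlmld,ehc] add [lsvi,bqktd] -> 7 lines: wzuy kfozd adog fnhrb lsvi bqktd cvav
Hunk 2: at line 3 remove [fnhrb,lsvi] add [jgqk,ykwmz,jfm] -> 8 lines: wzuy kfozd adog jgqk ykwmz jfm bqktd cvav
Hunk 3: at line 1 remove [kfozd,adog] add [ixav] -> 7 lines: wzuy ixav jgqk ykwmz jfm bqktd cvav
Hunk 4: at line 1 remove [jgqk,ykwmz] add [mcyfr] -> 6 lines: wzuy ixav mcyfr jfm bqktd cvav
Hunk 5: at line 3 remove [jfm] add [pgmj,vnl] -> 7 lines: wzuy ixav mcyfr pgmj vnl bqktd cvav
Hunk 6: at line 2 remove [pgmj] add [sqog,tre] -> 8 lines: wzuy ixav mcyfr sqog tre vnl bqktd cvav
Final line 2: ixav

Answer: ixav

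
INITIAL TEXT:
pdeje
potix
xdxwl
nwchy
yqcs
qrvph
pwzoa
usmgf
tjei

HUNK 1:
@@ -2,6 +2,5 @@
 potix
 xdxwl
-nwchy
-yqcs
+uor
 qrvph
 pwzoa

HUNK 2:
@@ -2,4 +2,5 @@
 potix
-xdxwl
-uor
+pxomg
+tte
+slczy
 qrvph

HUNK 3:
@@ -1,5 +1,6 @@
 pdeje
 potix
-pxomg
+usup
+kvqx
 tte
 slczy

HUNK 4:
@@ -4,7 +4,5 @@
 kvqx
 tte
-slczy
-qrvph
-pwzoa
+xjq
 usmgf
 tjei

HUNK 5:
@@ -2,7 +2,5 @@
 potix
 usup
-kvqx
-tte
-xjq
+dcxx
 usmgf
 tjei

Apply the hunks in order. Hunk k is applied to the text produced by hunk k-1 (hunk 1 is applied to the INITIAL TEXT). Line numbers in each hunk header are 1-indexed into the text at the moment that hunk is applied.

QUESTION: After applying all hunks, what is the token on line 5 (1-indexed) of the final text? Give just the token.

Answer: usmgf

Derivation:
Hunk 1: at line 2 remove [nwchy,yqcs] add [uor] -> 8 lines: pdeje potix xdxwl uor qrvph pwzoa usmgf tjei
Hunk 2: at line 2 remove [xdxwl,uor] add [pxomg,tte,slczy] -> 9 lines: pdeje potix pxomg tte slczy qrvph pwzoa usmgf tjei
Hunk 3: at line 1 remove [pxomg] add [usup,kvqx] -> 10 lines: pdeje potix usup kvqx tte slczy qrvph pwzoa usmgf tjei
Hunk 4: at line 4 remove [slczy,qrvph,pwzoa] add [xjq] -> 8 lines: pdeje potix usup kvqx tte xjq usmgf tjei
Hunk 5: at line 2 remove [kvqx,tte,xjq] add [dcxx] -> 6 lines: pdeje potix usup dcxx usmgf tjei
Final line 5: usmgf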